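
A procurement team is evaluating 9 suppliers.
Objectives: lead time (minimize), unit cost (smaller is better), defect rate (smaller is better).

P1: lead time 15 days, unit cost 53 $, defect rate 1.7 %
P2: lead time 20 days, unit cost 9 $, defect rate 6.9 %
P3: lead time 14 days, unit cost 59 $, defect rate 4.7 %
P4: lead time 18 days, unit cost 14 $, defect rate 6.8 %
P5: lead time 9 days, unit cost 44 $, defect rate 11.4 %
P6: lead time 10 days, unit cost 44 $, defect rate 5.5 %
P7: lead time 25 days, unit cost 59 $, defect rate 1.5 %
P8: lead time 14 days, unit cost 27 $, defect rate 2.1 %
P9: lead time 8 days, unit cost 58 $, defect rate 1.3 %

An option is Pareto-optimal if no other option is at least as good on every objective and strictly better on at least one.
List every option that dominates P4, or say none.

P1: worse on unit cost (53 vs 14).
P2: worse on lead time (20 vs 18).
P3: worse on unit cost (59 vs 14).
P5: worse on unit cost (44 vs 14).
P6: worse on unit cost (44 vs 14).
P7: worse on lead time (25 vs 18).
P8: worse on unit cost (27 vs 14).
P9: worse on unit cost (58 vs 14).
No option dominates P4.

none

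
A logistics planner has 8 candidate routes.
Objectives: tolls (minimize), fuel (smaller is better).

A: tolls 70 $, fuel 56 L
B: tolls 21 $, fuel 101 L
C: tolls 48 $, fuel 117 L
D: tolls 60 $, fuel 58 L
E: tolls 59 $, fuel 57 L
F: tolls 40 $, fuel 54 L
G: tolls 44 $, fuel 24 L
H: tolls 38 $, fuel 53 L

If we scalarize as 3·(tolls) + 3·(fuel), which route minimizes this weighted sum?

G

A: 3·70 + 3·56 = 378
B: 3·21 + 3·101 = 366
C: 3·48 + 3·117 = 495
D: 3·60 + 3·58 = 354
E: 3·59 + 3·57 = 348
F: 3·40 + 3·54 = 282
G: 3·44 + 3·24 = 204
H: 3·38 + 3·53 = 273
Lowest: G at 204.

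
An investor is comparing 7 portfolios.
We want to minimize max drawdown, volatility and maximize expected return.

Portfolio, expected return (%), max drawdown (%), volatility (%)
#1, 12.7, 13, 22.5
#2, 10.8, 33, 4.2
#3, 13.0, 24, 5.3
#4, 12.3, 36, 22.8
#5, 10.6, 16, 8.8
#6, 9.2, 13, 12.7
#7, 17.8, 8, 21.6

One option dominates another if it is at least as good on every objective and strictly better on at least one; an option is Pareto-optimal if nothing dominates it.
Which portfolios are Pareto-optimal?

#2, #3, #5, #6, #7

#1: dominated by #7 (expected return 17.8≥12.7, max drawdown 8≤13, volatility 21.6≤22.5).
#2: not dominated (best volatility).
#3: not dominated.
#4: dominated by #1 (expected return 12.7≥12.3, max drawdown 13≤36, volatility 22.5≤22.8).
#5: not dominated.
#6: not dominated.
#7: not dominated (best expected return).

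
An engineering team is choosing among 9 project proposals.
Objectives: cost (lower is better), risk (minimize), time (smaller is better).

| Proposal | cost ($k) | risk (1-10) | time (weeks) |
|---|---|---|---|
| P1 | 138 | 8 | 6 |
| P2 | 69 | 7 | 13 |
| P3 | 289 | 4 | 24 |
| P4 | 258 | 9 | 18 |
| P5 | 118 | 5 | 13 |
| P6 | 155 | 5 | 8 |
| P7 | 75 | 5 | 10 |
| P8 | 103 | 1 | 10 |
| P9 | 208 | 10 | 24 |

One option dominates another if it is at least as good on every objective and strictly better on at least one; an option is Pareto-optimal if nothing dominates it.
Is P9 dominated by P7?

P7 vs P9: cost 75≤208, risk 5≤10, time 10≤24 — P7 is at least as good on every objective with at least one strict improvement.

Yes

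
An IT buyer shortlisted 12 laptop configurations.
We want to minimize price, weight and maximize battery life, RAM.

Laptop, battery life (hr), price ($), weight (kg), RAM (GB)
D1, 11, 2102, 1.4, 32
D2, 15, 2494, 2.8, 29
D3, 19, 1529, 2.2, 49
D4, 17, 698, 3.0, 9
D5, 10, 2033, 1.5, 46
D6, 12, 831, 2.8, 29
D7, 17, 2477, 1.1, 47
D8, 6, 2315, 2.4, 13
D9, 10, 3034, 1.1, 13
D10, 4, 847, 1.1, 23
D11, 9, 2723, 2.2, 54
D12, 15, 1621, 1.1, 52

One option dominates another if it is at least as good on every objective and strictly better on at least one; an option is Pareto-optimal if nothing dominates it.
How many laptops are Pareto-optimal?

7

D1: dominated by D12 (battery life 15≥11, price 1621≤2102, weight 1.1≤1.4, RAM 52≥32).
D2: dominated by D3 (battery life 19≥15, price 1529≤2494, weight 2.2≤2.8, RAM 49≥29).
D3: not dominated (best battery life).
D4: not dominated (best price).
D5: dominated by D12 (battery life 15≥10, price 1621≤2033, weight 1.1≤1.5, RAM 52≥46).
D6: not dominated.
D7: not dominated.
D8: dominated by D1 (battery life 11≥6, price 2102≤2315, weight 1.4≤2.4, RAM 32≥13).
D9: dominated by D7 (battery life 17≥10, price 2477≤3034, weight 1.1≤1.1, RAM 47≥13).
D10: not dominated.
D11: not dominated (best RAM).
D12: not dominated.
Pareto-optimal: D3, D4, D6, D7, D10, D11, D12 → 7.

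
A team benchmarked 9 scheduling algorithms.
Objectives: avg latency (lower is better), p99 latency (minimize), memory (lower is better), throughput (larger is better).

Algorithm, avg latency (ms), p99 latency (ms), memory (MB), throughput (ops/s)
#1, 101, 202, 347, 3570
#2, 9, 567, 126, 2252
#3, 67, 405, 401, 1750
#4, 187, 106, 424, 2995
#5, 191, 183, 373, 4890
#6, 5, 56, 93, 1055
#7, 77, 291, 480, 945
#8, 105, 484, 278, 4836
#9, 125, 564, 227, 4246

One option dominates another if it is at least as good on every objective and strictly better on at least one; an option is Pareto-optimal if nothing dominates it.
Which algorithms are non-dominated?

#1, #2, #3, #4, #5, #6, #8, #9

#1: not dominated.
#2: not dominated.
#3: not dominated.
#4: not dominated.
#5: not dominated (best throughput).
#6: not dominated (best avg latency).
#7: dominated by #6 (avg latency 5≤77, p99 latency 56≤291, memory 93≤480, throughput 1055≥945).
#8: not dominated.
#9: not dominated.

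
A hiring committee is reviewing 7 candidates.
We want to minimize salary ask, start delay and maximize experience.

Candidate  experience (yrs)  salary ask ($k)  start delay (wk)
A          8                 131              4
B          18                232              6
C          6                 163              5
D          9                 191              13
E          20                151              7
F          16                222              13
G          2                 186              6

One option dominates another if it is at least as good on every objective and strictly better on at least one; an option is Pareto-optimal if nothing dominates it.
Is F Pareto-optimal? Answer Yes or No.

No

E vs F: experience 20≥16, salary ask 151≤222, start delay 7≤13 — E is at least as good on every objective and strictly better on at least one, so E dominates F.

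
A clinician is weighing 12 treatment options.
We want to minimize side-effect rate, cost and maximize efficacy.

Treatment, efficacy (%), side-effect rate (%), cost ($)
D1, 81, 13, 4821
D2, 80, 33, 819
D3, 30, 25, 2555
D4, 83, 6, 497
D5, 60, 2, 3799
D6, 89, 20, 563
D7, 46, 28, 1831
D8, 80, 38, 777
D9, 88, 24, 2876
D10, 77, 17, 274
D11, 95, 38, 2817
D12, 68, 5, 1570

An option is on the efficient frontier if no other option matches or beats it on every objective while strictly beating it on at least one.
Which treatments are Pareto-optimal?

D4, D5, D6, D10, D11, D12

D1: dominated by D4 (efficacy 83≥81, side-effect rate 6≤13, cost 497≤4821).
D2: dominated by D4 (efficacy 83≥80, side-effect rate 6≤33, cost 497≤819).
D3: dominated by D4 (efficacy 83≥30, side-effect rate 6≤25, cost 497≤2555).
D4: not dominated.
D5: not dominated (best side-effect rate).
D6: not dominated.
D7: dominated by D4 (efficacy 83≥46, side-effect rate 6≤28, cost 497≤1831).
D8: dominated by D4 (efficacy 83≥80, side-effect rate 6≤38, cost 497≤777).
D9: dominated by D6 (efficacy 89≥88, side-effect rate 20≤24, cost 563≤2876).
D10: not dominated (best cost).
D11: not dominated (best efficacy).
D12: not dominated.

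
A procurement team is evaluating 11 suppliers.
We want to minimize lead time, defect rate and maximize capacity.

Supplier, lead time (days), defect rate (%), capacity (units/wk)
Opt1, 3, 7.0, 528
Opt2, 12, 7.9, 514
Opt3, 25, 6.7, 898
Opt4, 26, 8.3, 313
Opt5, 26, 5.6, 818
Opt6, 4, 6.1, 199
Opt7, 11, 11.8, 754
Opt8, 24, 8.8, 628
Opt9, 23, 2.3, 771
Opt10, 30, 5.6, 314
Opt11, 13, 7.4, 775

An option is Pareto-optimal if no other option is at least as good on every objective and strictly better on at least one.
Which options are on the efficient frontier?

Opt1: not dominated (best lead time).
Opt2: dominated by Opt1 (lead time 3≤12, defect rate 7.0≤7.9, capacity 528≥514).
Opt3: not dominated (best capacity).
Opt4: dominated by Opt1 (lead time 3≤26, defect rate 7.0≤8.3, capacity 528≥313).
Opt5: not dominated.
Opt6: not dominated.
Opt7: not dominated.
Opt8: dominated by Opt9 (lead time 23≤24, defect rate 2.3≤8.8, capacity 771≥628).
Opt9: not dominated (best defect rate).
Opt10: dominated by Opt5 (lead time 26≤30, defect rate 5.6≤5.6, capacity 818≥314).
Opt11: not dominated.

Opt1, Opt3, Opt5, Opt6, Opt7, Opt9, Opt11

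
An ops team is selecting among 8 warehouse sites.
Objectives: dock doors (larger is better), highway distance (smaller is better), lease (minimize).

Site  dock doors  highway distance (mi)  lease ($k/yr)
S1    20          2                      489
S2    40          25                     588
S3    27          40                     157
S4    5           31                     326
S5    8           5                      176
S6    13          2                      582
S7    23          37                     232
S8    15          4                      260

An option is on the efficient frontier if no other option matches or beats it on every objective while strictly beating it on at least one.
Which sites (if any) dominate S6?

S1: dock doors 20≥13, highway distance 2≤2, lease 489≤582 — dominates S6.
Others (S2, S3, S4, S5, S7, S8) are each worse than S6 on at least one objective.

S1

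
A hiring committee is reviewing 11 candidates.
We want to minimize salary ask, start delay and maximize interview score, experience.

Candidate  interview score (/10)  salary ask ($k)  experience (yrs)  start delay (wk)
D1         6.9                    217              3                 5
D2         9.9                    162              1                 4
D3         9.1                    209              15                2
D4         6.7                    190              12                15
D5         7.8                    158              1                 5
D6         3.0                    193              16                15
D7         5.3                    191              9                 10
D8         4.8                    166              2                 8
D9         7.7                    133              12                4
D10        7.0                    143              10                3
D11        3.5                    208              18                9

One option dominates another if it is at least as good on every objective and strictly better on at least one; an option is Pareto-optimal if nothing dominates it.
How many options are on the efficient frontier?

D1: dominated by D3 (interview score 9.1≥6.9, salary ask 209≤217, experience 15≥3, start delay 2≤5).
D2: not dominated (best interview score).
D3: not dominated (best start delay).
D4: dominated by D9 (interview score 7.7≥6.7, salary ask 133≤190, experience 12≥12, start delay 4≤15).
D5: not dominated.
D6: not dominated.
D7: dominated by D9 (interview score 7.7≥5.3, salary ask 133≤191, experience 12≥9, start delay 4≤10).
D8: dominated by D9 (interview score 7.7≥4.8, salary ask 133≤166, experience 12≥2, start delay 4≤8).
D9: not dominated (best salary ask).
D10: not dominated.
D11: not dominated (best experience).
Pareto-optimal: D2, D3, D5, D6, D9, D10, D11 → 7.

7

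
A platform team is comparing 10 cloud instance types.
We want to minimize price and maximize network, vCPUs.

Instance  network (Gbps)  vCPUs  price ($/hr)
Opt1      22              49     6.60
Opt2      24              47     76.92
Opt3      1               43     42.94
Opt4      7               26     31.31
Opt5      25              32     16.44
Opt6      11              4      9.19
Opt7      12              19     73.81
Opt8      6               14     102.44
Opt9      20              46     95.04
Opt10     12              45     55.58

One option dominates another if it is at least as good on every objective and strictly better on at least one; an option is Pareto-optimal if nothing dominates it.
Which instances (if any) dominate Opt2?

none

Opt1: worse on network (22 vs 24).
Opt3: worse on network (1 vs 24).
Opt4: worse on network (7 vs 24).
Opt5: worse on vCPUs (32 vs 47).
Opt6: worse on network (11 vs 24).
Opt7: worse on network (12 vs 24).
Opt8: worse on network (6 vs 24).
Opt9: worse on network (20 vs 24).
Opt10: worse on network (12 vs 24).
No option dominates Opt2.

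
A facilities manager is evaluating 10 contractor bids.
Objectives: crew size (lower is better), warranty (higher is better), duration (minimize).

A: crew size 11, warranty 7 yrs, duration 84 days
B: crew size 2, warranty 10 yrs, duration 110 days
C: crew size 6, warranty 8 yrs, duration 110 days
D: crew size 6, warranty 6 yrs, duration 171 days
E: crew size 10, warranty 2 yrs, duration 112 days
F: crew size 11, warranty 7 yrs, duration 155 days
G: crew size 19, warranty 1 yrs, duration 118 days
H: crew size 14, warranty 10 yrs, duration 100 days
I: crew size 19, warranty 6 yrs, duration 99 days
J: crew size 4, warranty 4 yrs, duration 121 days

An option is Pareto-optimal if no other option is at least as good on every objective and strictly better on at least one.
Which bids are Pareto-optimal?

A, B, H

A: not dominated (best duration).
B: not dominated (best crew size).
C: dominated by B (crew size 2≤6, warranty 10≥8, duration 110≤110).
D: dominated by B (crew size 2≤6, warranty 10≥6, duration 110≤171).
E: dominated by B (crew size 2≤10, warranty 10≥2, duration 110≤112).
F: dominated by A (crew size 11≤11, warranty 7≥7, duration 84≤155).
G: dominated by A (crew size 11≤19, warranty 7≥1, duration 84≤118).
H: not dominated.
I: dominated by A (crew size 11≤19, warranty 7≥6, duration 84≤99).
J: dominated by B (crew size 2≤4, warranty 10≥4, duration 110≤121).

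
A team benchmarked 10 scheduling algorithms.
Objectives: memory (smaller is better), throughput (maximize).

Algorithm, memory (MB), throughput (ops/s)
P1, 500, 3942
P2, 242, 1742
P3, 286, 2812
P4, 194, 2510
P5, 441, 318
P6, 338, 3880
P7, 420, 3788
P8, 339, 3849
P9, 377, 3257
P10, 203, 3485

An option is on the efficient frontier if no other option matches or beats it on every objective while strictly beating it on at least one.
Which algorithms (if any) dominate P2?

P4, P10

P4: memory 194≤242, throughput 2510≥1742 — dominates P2.
P10: memory 203≤242, throughput 3485≥1742 — dominates P2.
Others (P1, P3, P5, P6, P7, P8, P9) are each worse than P2 on at least one objective.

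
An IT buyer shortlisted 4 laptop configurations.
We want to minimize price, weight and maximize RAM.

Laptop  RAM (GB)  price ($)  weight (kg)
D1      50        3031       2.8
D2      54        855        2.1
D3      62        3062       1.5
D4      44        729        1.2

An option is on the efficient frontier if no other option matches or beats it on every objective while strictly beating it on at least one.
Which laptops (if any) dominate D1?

D2

D2: RAM 54≥50, price 855≤3031, weight 2.1≤2.8 — dominates D1.
Others (D3, D4) are each worse than D1 on at least one objective.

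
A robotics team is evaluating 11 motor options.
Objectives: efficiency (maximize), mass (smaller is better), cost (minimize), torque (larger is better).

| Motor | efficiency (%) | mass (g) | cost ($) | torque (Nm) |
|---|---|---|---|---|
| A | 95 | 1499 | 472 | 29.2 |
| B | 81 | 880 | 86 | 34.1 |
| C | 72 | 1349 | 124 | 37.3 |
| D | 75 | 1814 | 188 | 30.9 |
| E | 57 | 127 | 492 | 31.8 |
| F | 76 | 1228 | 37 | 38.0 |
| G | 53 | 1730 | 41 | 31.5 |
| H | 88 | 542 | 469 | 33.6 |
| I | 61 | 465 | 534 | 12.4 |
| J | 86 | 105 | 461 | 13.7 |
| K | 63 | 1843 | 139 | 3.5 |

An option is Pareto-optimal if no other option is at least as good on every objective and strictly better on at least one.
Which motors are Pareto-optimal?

A, B, E, F, H, J

A: not dominated (best efficiency).
B: not dominated.
C: dominated by F (efficiency 76≥72, mass 1228≤1349, cost 37≤124, torque 38.0≥37.3).
D: dominated by B (efficiency 81≥75, mass 880≤1814, cost 86≤188, torque 34.1≥30.9).
E: not dominated.
F: not dominated (best cost).
G: dominated by F (efficiency 76≥53, mass 1228≤1730, cost 37≤41, torque 38.0≥31.5).
H: not dominated.
I: dominated by J (efficiency 86≥61, mass 105≤465, cost 461≤534, torque 13.7≥12.4).
J: not dominated (best mass).
K: dominated by B (efficiency 81≥63, mass 880≤1843, cost 86≤139, torque 34.1≥3.5).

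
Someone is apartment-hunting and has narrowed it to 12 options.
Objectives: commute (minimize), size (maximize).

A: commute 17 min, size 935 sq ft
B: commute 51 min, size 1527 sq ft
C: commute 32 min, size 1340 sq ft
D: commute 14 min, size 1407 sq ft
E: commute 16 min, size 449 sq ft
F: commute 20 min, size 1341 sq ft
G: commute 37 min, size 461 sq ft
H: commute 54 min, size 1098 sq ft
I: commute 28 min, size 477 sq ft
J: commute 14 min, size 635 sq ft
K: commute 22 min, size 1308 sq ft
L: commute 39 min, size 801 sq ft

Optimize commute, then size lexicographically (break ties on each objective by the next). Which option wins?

First minimize commute: best is 14, kept {D, J}.
Then maximize size: best is 1407, kept {D}.

D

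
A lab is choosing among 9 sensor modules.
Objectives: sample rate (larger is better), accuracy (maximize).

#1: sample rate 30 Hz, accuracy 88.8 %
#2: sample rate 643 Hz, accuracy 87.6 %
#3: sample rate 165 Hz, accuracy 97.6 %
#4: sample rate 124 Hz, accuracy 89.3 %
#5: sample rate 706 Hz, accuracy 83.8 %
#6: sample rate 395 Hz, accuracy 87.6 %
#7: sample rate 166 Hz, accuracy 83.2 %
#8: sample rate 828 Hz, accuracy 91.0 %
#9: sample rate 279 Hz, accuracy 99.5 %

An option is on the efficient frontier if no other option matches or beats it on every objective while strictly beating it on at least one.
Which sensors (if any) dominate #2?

#8

#8: sample rate 828≥643, accuracy 91.0≥87.6 — dominates #2.
Others (#1, #3, #4, #5, #6, #7, #9) are each worse than #2 on at least one objective.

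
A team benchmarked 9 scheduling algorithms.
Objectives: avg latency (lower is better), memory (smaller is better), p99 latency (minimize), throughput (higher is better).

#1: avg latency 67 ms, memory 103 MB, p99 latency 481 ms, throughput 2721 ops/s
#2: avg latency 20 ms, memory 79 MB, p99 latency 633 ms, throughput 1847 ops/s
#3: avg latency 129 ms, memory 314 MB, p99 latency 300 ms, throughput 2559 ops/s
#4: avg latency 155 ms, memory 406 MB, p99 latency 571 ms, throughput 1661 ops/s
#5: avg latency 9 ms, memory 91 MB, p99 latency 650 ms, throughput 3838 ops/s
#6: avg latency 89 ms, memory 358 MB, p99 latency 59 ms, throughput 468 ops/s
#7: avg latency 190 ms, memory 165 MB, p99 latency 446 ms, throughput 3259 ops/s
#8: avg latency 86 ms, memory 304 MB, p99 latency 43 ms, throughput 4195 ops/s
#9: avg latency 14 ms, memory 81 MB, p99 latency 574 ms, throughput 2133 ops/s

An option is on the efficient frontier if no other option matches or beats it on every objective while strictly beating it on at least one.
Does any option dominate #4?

#1 vs #4: avg latency 67≤155, memory 103≤406, p99 latency 481≤571, throughput 2721≥1661 — #1 is at least as good on every objective and strictly better on at least one, so #1 dominates #4.

Yes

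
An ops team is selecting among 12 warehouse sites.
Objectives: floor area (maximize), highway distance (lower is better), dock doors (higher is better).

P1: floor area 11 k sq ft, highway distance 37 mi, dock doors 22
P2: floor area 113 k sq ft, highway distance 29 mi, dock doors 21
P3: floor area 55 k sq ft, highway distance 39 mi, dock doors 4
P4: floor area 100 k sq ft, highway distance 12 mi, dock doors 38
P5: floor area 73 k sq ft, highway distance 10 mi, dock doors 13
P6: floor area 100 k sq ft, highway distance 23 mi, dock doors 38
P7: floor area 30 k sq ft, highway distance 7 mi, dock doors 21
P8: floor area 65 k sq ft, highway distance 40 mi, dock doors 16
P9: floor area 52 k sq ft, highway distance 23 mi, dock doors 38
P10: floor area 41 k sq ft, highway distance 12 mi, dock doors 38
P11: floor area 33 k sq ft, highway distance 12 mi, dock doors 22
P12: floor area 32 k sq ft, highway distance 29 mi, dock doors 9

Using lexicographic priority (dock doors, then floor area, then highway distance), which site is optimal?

First maximize dock doors: best is 38, kept {P4, P6, P9, P10}.
Then maximize floor area: best is 100, kept {P4, P6}.
Then minimize highway distance: best is 12, kept {P4}.

P4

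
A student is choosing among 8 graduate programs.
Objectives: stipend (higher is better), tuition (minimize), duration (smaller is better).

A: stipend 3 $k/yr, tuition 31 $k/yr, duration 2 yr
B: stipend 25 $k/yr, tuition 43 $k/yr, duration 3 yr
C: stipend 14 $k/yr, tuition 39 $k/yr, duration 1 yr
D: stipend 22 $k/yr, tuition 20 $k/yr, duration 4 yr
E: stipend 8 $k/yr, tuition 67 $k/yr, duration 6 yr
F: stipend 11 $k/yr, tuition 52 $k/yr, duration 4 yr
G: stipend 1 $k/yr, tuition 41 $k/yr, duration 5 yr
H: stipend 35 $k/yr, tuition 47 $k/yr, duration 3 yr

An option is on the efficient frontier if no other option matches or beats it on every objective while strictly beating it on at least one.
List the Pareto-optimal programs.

A, B, C, D, H

A: not dominated.
B: not dominated.
C: not dominated (best duration).
D: not dominated (best tuition).
E: dominated by B (stipend 25≥8, tuition 43≤67, duration 3≤6).
F: dominated by B (stipend 25≥11, tuition 43≤52, duration 3≤4).
G: dominated by A (stipend 3≥1, tuition 31≤41, duration 2≤5).
H: not dominated (best stipend).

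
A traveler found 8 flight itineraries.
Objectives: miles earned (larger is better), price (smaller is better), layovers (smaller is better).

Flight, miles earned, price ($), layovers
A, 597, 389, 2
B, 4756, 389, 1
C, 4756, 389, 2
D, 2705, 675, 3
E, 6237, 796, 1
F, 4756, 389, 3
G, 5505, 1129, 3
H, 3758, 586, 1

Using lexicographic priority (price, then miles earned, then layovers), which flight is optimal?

B

First minimize price: best is 389, kept {A, B, C, F}.
Then maximize miles earned: best is 4756, kept {B, C, F}.
Then minimize layovers: best is 1, kept {B}.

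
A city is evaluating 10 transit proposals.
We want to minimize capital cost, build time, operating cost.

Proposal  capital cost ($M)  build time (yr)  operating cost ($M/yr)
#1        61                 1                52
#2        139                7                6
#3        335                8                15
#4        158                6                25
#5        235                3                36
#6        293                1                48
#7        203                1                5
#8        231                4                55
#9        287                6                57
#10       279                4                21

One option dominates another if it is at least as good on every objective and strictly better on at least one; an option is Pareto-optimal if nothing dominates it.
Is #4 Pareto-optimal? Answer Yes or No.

#1: worse on operating cost (52 vs 25).
#2: worse on build time (7 vs 6).
#3: worse on capital cost (335 vs 158).
#5: worse on capital cost (235 vs 158).
#6: worse on capital cost (293 vs 158).
#7: worse on capital cost (203 vs 158).
#8: worse on capital cost (231 vs 158).
#9: worse on capital cost (287 vs 158).
#10: worse on capital cost (279 vs 158).
No option is at least as good as #4 on every objective and strictly better on one.

Yes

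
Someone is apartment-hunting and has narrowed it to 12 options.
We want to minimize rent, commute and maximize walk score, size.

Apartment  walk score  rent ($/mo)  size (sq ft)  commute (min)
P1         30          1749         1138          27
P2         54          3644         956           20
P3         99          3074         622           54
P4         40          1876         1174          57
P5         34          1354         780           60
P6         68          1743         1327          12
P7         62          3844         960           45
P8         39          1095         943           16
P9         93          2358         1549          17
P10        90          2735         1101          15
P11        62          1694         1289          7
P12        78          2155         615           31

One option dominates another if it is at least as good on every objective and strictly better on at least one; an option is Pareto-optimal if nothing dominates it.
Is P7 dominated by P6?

Yes

P6 vs P7: walk score 68≥62, rent 1743≤3844, size 1327≥960, commute 12≤45 — P6 is at least as good on every objective with at least one strict improvement.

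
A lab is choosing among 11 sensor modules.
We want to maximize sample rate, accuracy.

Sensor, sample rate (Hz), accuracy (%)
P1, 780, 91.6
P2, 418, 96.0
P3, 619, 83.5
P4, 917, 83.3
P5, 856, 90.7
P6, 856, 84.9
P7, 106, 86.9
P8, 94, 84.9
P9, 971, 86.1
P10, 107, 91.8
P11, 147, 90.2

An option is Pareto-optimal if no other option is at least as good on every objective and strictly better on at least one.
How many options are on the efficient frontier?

P1: not dominated.
P2: not dominated (best accuracy).
P3: dominated by P1 (sample rate 780≥619, accuracy 91.6≥83.5).
P4: dominated by P9 (sample rate 971≥917, accuracy 86.1≥83.3).
P5: not dominated.
P6: dominated by P5 (sample rate 856≥856, accuracy 90.7≥84.9).
P7: dominated by P1 (sample rate 780≥106, accuracy 91.6≥86.9).
P8: dominated by P1 (sample rate 780≥94, accuracy 91.6≥84.9).
P9: not dominated (best sample rate).
P10: dominated by P2 (sample rate 418≥107, accuracy 96.0≥91.8).
P11: dominated by P1 (sample rate 780≥147, accuracy 91.6≥90.2).
Pareto-optimal: P1, P2, P5, P9 → 4.

4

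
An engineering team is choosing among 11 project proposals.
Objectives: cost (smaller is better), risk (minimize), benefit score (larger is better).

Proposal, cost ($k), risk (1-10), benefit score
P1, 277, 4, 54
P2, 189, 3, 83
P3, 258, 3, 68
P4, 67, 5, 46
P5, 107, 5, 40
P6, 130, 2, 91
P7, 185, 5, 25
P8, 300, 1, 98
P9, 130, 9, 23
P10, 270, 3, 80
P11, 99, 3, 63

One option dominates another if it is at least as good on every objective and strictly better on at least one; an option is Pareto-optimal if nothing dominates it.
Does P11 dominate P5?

P11 vs P5: cost 99≤107, risk 3≤5, benefit score 63≥40 — P11 is at least as good on every objective with at least one strict improvement.

Yes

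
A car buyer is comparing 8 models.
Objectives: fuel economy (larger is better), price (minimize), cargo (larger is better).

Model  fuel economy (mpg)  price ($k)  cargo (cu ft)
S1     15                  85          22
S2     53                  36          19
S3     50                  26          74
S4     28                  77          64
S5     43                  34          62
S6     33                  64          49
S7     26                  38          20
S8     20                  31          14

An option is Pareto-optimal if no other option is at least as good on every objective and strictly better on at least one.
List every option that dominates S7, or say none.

S3, S5

S3: fuel economy 50≥26, price 26≤38, cargo 74≥20 — dominates S7.
S5: fuel economy 43≥26, price 34≤38, cargo 62≥20 — dominates S7.
Others (S1, S2, S4, S6, S8) are each worse than S7 on at least one objective.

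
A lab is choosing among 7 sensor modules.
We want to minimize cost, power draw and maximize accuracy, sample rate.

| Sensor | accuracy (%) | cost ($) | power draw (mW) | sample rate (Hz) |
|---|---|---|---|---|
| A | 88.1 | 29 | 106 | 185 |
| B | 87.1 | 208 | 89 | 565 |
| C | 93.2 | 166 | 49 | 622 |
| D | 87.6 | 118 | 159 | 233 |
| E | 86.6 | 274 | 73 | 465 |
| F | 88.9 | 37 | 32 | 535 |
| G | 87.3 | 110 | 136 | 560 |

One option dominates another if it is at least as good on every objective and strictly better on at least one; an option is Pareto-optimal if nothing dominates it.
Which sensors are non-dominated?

A: not dominated (best cost).
B: dominated by C (accuracy 93.2≥87.1, cost 166≤208, power draw 49≤89, sample rate 622≥565).
C: not dominated (best accuracy).
D: dominated by F (accuracy 88.9≥87.6, cost 37≤118, power draw 32≤159, sample rate 535≥233).
E: dominated by C (accuracy 93.2≥86.6, cost 166≤274, power draw 49≤73, sample rate 622≥465).
F: not dominated (best power draw).
G: not dominated.

A, C, F, G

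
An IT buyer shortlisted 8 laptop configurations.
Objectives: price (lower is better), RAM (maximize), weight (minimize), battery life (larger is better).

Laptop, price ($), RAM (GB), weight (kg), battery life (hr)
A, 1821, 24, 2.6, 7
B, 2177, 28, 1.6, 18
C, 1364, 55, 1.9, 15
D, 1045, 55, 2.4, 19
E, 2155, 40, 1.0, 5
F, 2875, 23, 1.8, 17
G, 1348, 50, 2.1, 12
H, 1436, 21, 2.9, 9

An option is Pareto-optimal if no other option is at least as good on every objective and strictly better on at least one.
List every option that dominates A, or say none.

C: price 1364≤1821, RAM 55≥24, weight 1.9≤2.6, battery life 15≥7 — dominates A.
D: price 1045≤1821, RAM 55≥24, weight 2.4≤2.6, battery life 19≥7 — dominates A.
G: price 1348≤1821, RAM 50≥24, weight 2.1≤2.6, battery life 12≥7 — dominates A.
Others (B, E, F, H) are each worse than A on at least one objective.

C, D, G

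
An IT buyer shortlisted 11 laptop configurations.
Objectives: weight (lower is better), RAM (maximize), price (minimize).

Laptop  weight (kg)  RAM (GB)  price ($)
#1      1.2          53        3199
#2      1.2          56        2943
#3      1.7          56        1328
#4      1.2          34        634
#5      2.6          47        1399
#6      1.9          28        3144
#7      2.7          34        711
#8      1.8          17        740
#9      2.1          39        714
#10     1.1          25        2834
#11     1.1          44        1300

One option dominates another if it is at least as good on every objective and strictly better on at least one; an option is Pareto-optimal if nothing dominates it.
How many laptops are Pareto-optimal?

#1: dominated by #2 (weight 1.2≤1.2, RAM 56≥53, price 2943≤3199).
#2: not dominated.
#3: not dominated.
#4: not dominated (best price).
#5: dominated by #3 (weight 1.7≤2.6, RAM 56≥47, price 1328≤1399).
#6: dominated by #2 (weight 1.2≤1.9, RAM 56≥28, price 2943≤3144).
#7: dominated by #4 (weight 1.2≤2.7, RAM 34≥34, price 634≤711).
#8: dominated by #4 (weight 1.2≤1.8, RAM 34≥17, price 634≤740).
#9: not dominated.
#10: dominated by #11 (weight 1.1≤1.1, RAM 44≥25, price 1300≤2834).
#11: not dominated.
Pareto-optimal: #2, #3, #4, #9, #11 → 5.

5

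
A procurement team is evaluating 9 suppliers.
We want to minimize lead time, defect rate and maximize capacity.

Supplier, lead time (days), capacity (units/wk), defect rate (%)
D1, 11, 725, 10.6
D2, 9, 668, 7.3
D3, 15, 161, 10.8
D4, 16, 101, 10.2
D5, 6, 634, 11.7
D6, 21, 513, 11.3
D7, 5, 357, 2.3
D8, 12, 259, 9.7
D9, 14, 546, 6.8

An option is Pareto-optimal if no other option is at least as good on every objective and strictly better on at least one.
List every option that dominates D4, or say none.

D2, D7, D8, D9

D2: lead time 9≤16, capacity 668≥101, defect rate 7.3≤10.2 — dominates D4.
D7: lead time 5≤16, capacity 357≥101, defect rate 2.3≤10.2 — dominates D4.
D8: lead time 12≤16, capacity 259≥101, defect rate 9.7≤10.2 — dominates D4.
D9: lead time 14≤16, capacity 546≥101, defect rate 6.8≤10.2 — dominates D4.
Others (D1, D3, D5, D6) are each worse than D4 on at least one objective.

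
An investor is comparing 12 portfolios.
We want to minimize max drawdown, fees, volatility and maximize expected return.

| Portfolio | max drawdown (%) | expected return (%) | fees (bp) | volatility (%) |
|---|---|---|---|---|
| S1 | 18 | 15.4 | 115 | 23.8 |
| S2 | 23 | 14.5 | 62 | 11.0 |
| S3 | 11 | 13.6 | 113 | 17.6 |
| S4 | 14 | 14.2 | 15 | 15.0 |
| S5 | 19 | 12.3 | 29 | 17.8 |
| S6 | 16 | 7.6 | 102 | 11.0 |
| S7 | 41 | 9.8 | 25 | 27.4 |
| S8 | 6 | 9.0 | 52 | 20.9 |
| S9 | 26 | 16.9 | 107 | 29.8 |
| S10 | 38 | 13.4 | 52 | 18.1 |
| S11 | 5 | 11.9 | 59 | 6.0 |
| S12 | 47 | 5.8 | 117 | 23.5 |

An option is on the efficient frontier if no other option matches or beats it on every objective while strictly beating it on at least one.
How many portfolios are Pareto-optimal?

7

S1: not dominated.
S2: not dominated.
S3: not dominated.
S4: not dominated (best fees).
S5: dominated by S4 (max drawdown 14≤19, expected return 14.2≥12.3, fees 15≤29, volatility 15.0≤17.8).
S6: dominated by S11 (max drawdown 5≤16, expected return 11.9≥7.6, fees 59≤102, volatility 6.0≤11.0).
S7: dominated by S4 (max drawdown 14≤41, expected return 14.2≥9.8, fees 15≤25, volatility 15.0≤27.4).
S8: not dominated.
S9: not dominated (best expected return).
S10: dominated by S4 (max drawdown 14≤38, expected return 14.2≥13.4, fees 15≤52, volatility 15.0≤18.1).
S11: not dominated (best max drawdown).
S12: dominated by S2 (max drawdown 23≤47, expected return 14.5≥5.8, fees 62≤117, volatility 11.0≤23.5).
Pareto-optimal: S1, S2, S3, S4, S8, S9, S11 → 7.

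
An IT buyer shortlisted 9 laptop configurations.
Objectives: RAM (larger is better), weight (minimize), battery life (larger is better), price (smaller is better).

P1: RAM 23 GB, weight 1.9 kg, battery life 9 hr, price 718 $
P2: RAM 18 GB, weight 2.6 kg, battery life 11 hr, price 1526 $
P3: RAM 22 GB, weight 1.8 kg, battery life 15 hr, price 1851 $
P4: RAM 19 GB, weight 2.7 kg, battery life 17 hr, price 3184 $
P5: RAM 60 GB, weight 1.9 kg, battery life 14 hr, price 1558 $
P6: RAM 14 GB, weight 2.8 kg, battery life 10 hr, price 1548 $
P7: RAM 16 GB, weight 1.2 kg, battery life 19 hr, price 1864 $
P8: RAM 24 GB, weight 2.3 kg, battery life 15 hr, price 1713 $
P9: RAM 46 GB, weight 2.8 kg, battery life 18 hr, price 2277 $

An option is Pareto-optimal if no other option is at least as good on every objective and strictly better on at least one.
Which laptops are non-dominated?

P1: not dominated (best price).
P2: not dominated.
P3: not dominated.
P4: not dominated.
P5: not dominated (best RAM).
P6: dominated by P2 (RAM 18≥14, weight 2.6≤2.8, battery life 11≥10, price 1526≤1548).
P7: not dominated (best weight).
P8: not dominated.
P9: not dominated.

P1, P2, P3, P4, P5, P7, P8, P9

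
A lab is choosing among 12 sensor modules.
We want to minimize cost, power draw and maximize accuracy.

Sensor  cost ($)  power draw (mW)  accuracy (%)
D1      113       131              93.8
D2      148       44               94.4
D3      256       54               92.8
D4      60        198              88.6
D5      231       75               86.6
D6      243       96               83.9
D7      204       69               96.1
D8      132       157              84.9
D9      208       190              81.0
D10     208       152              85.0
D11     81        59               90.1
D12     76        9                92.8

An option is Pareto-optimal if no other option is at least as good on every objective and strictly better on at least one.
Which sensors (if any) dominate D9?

D1: cost 113≤208, power draw 131≤190, accuracy 93.8≥81.0 — dominates D9.
D2: cost 148≤208, power draw 44≤190, accuracy 94.4≥81.0 — dominates D9.
D7: cost 204≤208, power draw 69≤190, accuracy 96.1≥81.0 — dominates D9.
D8: cost 132≤208, power draw 157≤190, accuracy 84.9≥81.0 — dominates D9.
D10: cost 208≤208, power draw 152≤190, accuracy 85.0≥81.0 — dominates D9.
D11: cost 81≤208, power draw 59≤190, accuracy 90.1≥81.0 — dominates D9.
D12: cost 76≤208, power draw 9≤190, accuracy 92.8≥81.0 — dominates D9.
Others (D3, D4, D5, D6) are each worse than D9 on at least one objective.

D1, D2, D7, D8, D10, D11, D12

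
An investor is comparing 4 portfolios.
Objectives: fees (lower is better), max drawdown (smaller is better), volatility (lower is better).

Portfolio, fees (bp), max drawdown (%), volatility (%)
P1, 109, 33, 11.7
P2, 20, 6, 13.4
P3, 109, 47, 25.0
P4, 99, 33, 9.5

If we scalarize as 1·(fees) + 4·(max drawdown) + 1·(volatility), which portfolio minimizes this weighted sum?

P2

P1: 1·109 + 4·33 + 1·11.7 = 252.7
P2: 1·20 + 4·6 + 1·13.4 = 57.4
P3: 1·109 + 4·47 + 1·25.0 = 322.0
P4: 1·99 + 4·33 + 1·9.5 = 240.5
Lowest: P2 at 57.4.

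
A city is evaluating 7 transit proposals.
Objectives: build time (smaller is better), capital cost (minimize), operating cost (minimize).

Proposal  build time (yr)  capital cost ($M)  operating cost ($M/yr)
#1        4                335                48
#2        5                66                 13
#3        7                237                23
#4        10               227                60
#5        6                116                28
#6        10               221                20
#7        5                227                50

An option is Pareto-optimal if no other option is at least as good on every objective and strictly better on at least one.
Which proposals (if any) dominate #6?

#2: build time 5≤10, capital cost 66≤221, operating cost 13≤20 — dominates #6.
Others (#1, #3, #4, #5, #7) are each worse than #6 on at least one objective.

#2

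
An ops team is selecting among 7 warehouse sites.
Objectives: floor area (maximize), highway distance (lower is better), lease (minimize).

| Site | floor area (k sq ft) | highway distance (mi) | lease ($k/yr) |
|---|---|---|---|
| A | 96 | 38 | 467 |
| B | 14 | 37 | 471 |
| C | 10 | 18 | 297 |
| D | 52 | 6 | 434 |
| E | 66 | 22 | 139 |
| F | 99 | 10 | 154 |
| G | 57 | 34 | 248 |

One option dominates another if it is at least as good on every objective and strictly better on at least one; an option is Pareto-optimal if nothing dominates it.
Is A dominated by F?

Yes

F vs A: floor area 99≥96, highway distance 10≤38, lease 154≤467 — F is at least as good on every objective with at least one strict improvement.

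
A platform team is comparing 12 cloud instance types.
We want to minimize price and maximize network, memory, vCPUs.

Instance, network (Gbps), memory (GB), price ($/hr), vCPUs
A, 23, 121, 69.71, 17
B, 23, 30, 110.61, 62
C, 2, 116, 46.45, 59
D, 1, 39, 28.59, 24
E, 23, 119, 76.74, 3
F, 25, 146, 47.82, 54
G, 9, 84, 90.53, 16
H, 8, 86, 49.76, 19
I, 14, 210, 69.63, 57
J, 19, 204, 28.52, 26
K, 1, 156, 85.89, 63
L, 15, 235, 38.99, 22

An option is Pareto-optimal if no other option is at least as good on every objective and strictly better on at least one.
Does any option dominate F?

A: worse on network (23 vs 25).
B: worse on network (23 vs 25).
C: worse on network (2 vs 25).
D: worse on network (1 vs 25).
E: worse on network (23 vs 25).
G: worse on network (9 vs 25).
H: worse on network (8 vs 25).
I: worse on network (14 vs 25).
J: worse on network (19 vs 25).
K: worse on network (1 vs 25).
L: worse on network (15 vs 25).
No option is at least as good as F on every objective and strictly better on one.

No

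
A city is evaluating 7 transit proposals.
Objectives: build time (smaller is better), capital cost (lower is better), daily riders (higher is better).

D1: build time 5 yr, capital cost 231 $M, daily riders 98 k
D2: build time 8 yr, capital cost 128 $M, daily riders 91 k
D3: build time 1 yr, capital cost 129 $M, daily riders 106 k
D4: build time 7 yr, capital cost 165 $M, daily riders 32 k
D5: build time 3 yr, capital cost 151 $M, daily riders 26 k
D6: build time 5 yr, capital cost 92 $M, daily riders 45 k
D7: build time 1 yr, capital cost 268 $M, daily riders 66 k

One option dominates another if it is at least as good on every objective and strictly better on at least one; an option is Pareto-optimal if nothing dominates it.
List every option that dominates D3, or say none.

none

D1: worse on build time (5 vs 1).
D2: worse on build time (8 vs 1).
D4: worse on build time (7 vs 1).
D5: worse on build time (3 vs 1).
D6: worse on build time (5 vs 1).
D7: worse on capital cost (268 vs 129).
No option dominates D3.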